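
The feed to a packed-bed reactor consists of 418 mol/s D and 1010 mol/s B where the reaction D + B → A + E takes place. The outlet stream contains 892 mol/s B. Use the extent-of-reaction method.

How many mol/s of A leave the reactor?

118 mol/s

For B: n = n₀ − 1ξ → 892 = 1010 − 1ξ, giving ξ = 118 mol/s.
Outlet amounts (n = n₀ + ν ξ):
  D: 418 − 1(118) = 300
  B: 1010 − 1(118) = 892
  A: 0 + 1(118) = 118
  E: 0 + 1(118) = 118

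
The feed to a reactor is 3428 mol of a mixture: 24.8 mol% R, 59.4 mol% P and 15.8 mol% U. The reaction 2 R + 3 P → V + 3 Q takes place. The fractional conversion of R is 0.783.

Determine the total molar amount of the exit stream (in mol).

R reacted = 0.783 × 850.1 = 665.7 mol; ν_R = −2, so ξ = 665.7/2 = 332.8 mol.
Outlet amounts (n = n₀ + ν ξ):
  R: 850.1 − 2(332.8) = 184.5
  P: 2036 − 3(332.8) = 1038
  V: 0 + 1(332.8) = 332.8
  Q: 0 + 3(332.8) = 998.5
  U: 541.6 (inert)
Total out = 184.5 + 1038 + 332.8 + 998.5 + 541.6 = 3095 mol.

3100 mol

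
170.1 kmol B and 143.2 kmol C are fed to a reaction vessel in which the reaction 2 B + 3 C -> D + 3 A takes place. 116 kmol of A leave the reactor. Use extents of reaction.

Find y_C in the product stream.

0.099

For A: n = n₀ + 3ξ → 116 = 0 + 3ξ, giving ξ = 38.67 kmol.
Outlet amounts (n = n₀ + ν ξ):
  B: 170.1 − 2(38.67) = 92.77
  C: 143.2 − 3(38.67) = 27.2
  D: 0 + 1(38.67) = 38.67
  A: 0 + 3(38.67) = 116
Total out = 274.6 kmol; y_C = 27.2 / 274.6 = 0.09904.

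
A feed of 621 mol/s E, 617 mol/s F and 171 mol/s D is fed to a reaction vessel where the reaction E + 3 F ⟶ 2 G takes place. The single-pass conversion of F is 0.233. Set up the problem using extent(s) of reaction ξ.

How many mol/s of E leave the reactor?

F reacted = 0.233 × 617 = 143.8 mol/s; ν_F = −3, so ξ = 143.8/3 = 47.92 mol/s.
Outlet amounts (n = n₀ + ν ξ):
  E: 621 − 1(47.92) = 573.1
  F: 617 − 3(47.92) = 473.2
  G: 0 + 2(47.92) = 95.84
  D: 171 (inert)

573 mol/s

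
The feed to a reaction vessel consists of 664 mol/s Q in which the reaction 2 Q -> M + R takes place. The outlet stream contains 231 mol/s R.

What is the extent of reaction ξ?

For R: n = n₀ + 1ξ → 231 = 0 + 1ξ, giving ξ = 231 mol/s.
Outlet amounts (n = n₀ + ν ξ):
  Q: 664 − 2(231) = 202
  M: 0 + 1(231) = 231
  R: 0 + 1(231) = 231

ξ = 231 mol/s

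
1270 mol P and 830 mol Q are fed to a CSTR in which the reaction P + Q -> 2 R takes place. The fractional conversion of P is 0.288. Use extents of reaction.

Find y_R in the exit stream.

0.348

P reacted = 0.288 × 1270 = 365.8 mol; ν_P = −1, so ξ = 365.8/1 = 365.8 mol.
Outlet amounts (n = n₀ + ν ξ):
  P: 1270 − 1(365.8) = 904.2
  Q: 830 − 1(365.8) = 464.2
  R: 0 + 2(365.8) = 731.5
Total out = 2100 mol; y_R = 731.5 / 2100 = 0.3483.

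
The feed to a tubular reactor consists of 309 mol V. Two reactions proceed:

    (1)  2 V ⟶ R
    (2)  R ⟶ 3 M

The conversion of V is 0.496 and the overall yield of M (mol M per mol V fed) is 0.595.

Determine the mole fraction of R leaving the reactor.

0.0432

Conversion of V: V consumed = 2ξ₁ = 0.496 × 309 → ξ₁ = 76.63 mol.
Yield of M: 3ξ₂ / 309 = 0.595 → ξ₂ = 61.28 mol.
Outlet amounts (n = n₀ + Σ ν·ξ):
  V: 309 − 2(76.63) = 155.7
  R: 0 + 1(76.63) − 1(61.28) = 15.35
  M: 0 + 3(61.28) = 183.9
Total out = 354.9 mol; y_R = 15.35 / 354.9 = 0.04324.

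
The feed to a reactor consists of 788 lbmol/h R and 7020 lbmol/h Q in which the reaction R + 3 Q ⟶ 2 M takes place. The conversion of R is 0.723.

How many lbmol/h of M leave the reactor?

R reacted = 0.723 × 788 = 569.7 lbmol/h; ν_R = −1, so ξ = 569.7/1 = 569.7 lbmol/h.
Outlet amounts (n = n₀ + ν ξ):
  R: 788 − 1(569.7) = 218.3
  Q: 7020 − 3(569.7) = 5311
  M: 0 + 2(569.7) = 1139

1140 lbmol/h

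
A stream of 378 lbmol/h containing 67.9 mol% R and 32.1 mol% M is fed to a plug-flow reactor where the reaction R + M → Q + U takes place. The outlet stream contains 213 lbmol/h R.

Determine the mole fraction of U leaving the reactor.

0.116

For R: n = n₀ − 1ξ → 213 = 256.7 − 1ξ, giving ξ = 43.66 lbmol/h.
Outlet amounts (n = n₀ + ν ξ):
  R: 256.7 − 1(43.66) = 213
  M: 121.3 − 1(43.66) = 77.68
  Q: 0 + 1(43.66) = 43.66
  U: 0 + 1(43.66) = 43.66
Total out = 378 lbmol/h; y_U = 43.66 / 378 = 0.1155.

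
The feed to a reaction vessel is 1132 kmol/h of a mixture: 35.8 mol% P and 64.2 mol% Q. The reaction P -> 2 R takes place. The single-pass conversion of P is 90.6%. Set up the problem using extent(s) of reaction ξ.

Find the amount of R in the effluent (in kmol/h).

P reacted = 0.906 × 405.3 = 367.2 kmol/h; ν_P = −1, so ξ = 367.2/1 = 367.2 kmol/h.
Outlet amounts (n = n₀ + ν ξ):
  P: 405.3 − 1(367.2) = 38.09
  R: 0 + 2(367.2) = 734.3
  Q: 726.7 (inert)

734 kmol/h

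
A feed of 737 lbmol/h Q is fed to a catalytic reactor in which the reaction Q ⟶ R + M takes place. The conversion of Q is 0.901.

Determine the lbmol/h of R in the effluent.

664 lbmol/h

Q reacted = 0.901 × 737 = 664 lbmol/h; ν_Q = −1, so ξ = 664/1 = 664 lbmol/h.
Outlet amounts (n = n₀ + ν ξ):
  Q: 737 − 1(664) = 72.96
  R: 0 + 1(664) = 664
  M: 0 + 1(664) = 664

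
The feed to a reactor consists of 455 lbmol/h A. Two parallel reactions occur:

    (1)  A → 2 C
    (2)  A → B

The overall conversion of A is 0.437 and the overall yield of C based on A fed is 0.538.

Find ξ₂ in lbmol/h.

Yield of C: 2ξ₁ / 455 = 0.538 → ξ₁ = 122.4 lbmol/h.
Conversion of A: 1ξ₁ + 1ξ₂ = 0.437 × 455 = 198.8 → ξ₂ = 76.44 lbmol/h.
Outlet amounts (n = n₀ + Σ ν·ξ):
  A: 455 − 1(122.4) − 1(76.44) = 256.2
  C: 0 + 2(122.4) = 244.8
  B: 0 + 1(76.44) = 76.44

ξ₂ = 76.4 lbmol/h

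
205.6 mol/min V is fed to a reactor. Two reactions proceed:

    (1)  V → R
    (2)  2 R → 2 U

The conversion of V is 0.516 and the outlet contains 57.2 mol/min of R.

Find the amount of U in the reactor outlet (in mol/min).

48.9 mol/min

Conversion of V: V consumed = 1ξ₁ = 0.516 × 205.6 → ξ₁ = 106.1 mol/min.
R balance: n_R = 0 + 1ξ₁ − 2ξ₂ = 57.2 → ξ₂ = (1·106.1 − 57.2)/2 = 24.44 mol/min.
Outlet amounts (n = n₀ + Σ ν·ξ):
  V: 205.6 − 1(106.1) = 99.51
  R: 0 + 1(106.1) − 2(24.44) = 57.2
  U: 0 + 2(24.44) = 48.89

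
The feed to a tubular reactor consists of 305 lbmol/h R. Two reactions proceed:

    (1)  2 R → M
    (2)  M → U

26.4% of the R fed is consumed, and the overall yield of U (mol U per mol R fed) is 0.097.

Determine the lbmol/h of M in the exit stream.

10.7 lbmol/h

Conversion of R: R consumed = 2ξ₁ = 0.264 × 305 → ξ₁ = 40.26 lbmol/h.
Yield of U: 1ξ₂ / 305 = 0.097 → ξ₂ = 29.59 lbmol/h.
Outlet amounts (n = n₀ + Σ ν·ξ):
  R: 305 − 2(40.26) = 224.5
  M: 0 + 1(40.26) − 1(29.59) = 10.68
  U: 0 + 1(29.59) = 29.59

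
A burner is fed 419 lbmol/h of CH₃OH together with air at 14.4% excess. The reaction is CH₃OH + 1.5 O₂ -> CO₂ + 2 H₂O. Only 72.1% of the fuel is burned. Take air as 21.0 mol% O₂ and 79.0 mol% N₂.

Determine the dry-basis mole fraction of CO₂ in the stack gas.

0.0891

Stoichiometric O₂ = 1.5 × 419 = 628.5 lbmol/h; O₂ fed = 628.5 × 1.144 = 719 lbmol/h.
N₂ fed = 719 × 79/21 = 2705 lbmol/h.
Fuel reacted = 0.721 × 419 → ξ = 302.1 lbmol/h.
Outlet (n = n₀ + ν ξ):
  CH₃OH: 419 − 1(302.1) = 116.9
  O₂: 719 − 1.5(302.1) = 265.9
  N₂: 2705 (inert)
  CO₂: 0 + 1(302.1) = 302.1
  H₂O: 0 + 2(302.1) = 604.2
Dry total = 3390 lbmol/h; y_CO₂ (dry) = 302.1 / 3390 = 0.08912.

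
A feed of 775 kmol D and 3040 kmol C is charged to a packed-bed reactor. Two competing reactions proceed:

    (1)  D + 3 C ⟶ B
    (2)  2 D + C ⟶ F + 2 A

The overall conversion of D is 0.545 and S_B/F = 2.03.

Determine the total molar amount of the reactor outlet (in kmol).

Conversion of D: D consumed = 0.545 × 775 = 422.4 kmol = 1ξ₁ + 2ξ₂.
Selectivity: 1ξ₁ / (1ξ₂) = 2.03 → ξ₁ = 2.03 ξ₂.
Substitute: (1·2.03 + 2) ξ₂ = 422.4 → ξ₂ = 104.8 kmol, ξ₁ = 212.8 kmol.
Outlet amounts (n = n₀ + Σ ν·ξ):
  D: 775 − 1(212.8) − 2(104.8) = 352.6
  C: 3040 − 3(212.8) − 1(104.8) = 2297
  B: 0 + 1(212.8) = 212.8
  F: 0 + 1(104.8) = 104.8
  A: 0 + 2(104.8) = 209.6
Total out = 352.6 + 2297 + 212.8 + 104.8 + 209.6 = 3177 kmol.

3180 kmol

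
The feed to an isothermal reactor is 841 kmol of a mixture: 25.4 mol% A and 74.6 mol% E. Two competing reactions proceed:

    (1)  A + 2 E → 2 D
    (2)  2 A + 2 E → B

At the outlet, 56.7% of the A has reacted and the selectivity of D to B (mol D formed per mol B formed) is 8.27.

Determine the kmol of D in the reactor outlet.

Conversion of A: A consumed = 0.567 × 213.6 = 121.1 kmol = 1ξ₁ + 2ξ₂.
Selectivity: 2ξ₁ / (1ξ₂) = 8.27 → ξ₁ = 4.135 ξ₂.
Substitute: (1·4.135 + 2) ξ₂ = 121.1 → ξ₂ = 19.74 kmol, ξ₁ = 81.63 kmol.
Outlet amounts (n = n₀ + Σ ν·ξ):
  A: 213.6 − 1(81.63) − 2(19.74) = 92.49
  E: 627.4 − 2(81.63) − 2(19.74) = 424.6
  D: 0 + 2(81.63) = 163.3
  B: 0 + 1(19.74) = 19.74

163 kmol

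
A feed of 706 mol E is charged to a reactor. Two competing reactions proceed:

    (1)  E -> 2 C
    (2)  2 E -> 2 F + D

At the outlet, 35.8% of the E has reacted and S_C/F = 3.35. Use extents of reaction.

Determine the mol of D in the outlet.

47.2 mol

Conversion of E: E consumed = 0.358 × 706 = 252.7 mol = 1ξ₁ + 2ξ₂.
Selectivity: 2ξ₁ / (2ξ₂) = 3.35 → ξ₁ = 3.35 ξ₂.
Substitute: (1·3.35 + 2) ξ₂ = 252.7 → ξ₂ = 47.24 mol, ξ₁ = 158.3 mol.
Outlet amounts (n = n₀ + Σ ν·ξ):
  E: 706 − 1(158.3) − 2(47.24) = 453.3
  C: 0 + 2(158.3) = 316.5
  F: 0 + 2(47.24) = 94.49
  D: 0 + 1(47.24) = 47.24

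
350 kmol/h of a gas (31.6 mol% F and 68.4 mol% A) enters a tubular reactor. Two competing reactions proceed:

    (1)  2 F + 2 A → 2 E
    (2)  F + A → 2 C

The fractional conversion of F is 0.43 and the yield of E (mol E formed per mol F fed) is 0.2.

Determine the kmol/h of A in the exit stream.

Yield of E: 2ξ₁ / 110.6 = 0.2 → ξ₁ = 11.06 kmol/h.
Conversion of F: 2ξ₁ + 1ξ₂ = 0.43 × 110.6 = 47.56 → ξ₂ = 25.44 kmol/h.
Outlet amounts (n = n₀ + Σ ν·ξ):
  F: 110.6 − 2(11.06) − 1(25.44) = 63.04
  A: 239.4 − 2(11.06) − 1(25.44) = 191.8
  E: 0 + 2(11.06) = 22.12
  C: 0 + 2(25.44) = 50.88

192 kmol/h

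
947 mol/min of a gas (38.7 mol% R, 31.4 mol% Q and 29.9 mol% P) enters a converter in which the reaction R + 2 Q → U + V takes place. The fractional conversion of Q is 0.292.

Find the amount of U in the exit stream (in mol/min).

Q reacted = 0.292 × 297.4 = 86.83 mol/min; ν_Q = −2, so ξ = 86.83/2 = 43.41 mol/min.
Outlet amounts (n = n₀ + ν ξ):
  R: 366.5 − 1(43.41) = 323.1
  Q: 297.4 − 2(43.41) = 210.5
  U: 0 + 1(43.41) = 43.41
  V: 0 + 1(43.41) = 43.41
  P: 283.2 (inert)

43.4 mol/min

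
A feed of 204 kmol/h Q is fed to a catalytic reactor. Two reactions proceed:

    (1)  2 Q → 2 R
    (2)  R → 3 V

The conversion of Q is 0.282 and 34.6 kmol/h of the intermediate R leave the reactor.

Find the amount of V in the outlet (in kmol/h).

68.8 kmol/h

Conversion of Q: Q consumed = 2ξ₁ = 0.282 × 204 → ξ₁ = 28.76 kmol/h.
R balance: n_R = 0 + 2ξ₁ − 1ξ₂ = 34.6 → ξ₂ = (2·28.76 − 34.6)/1 = 22.93 kmol/h.
Outlet amounts (n = n₀ + Σ ν·ξ):
  Q: 204 − 2(28.76) = 146.5
  R: 0 + 2(28.76) − 1(22.93) = 34.6
  V: 0 + 3(22.93) = 68.78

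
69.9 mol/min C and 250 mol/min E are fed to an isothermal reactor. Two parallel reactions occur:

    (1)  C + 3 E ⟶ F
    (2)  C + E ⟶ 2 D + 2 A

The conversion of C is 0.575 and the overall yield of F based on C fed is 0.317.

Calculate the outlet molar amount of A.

Yield of F: 1ξ₁ / 69.9 = 0.317 → ξ₁ = 22.16 mol/min.
Conversion of C: 1ξ₁ + 1ξ₂ = 0.575 × 69.9 = 40.19 → ξ₂ = 18.03 mol/min.
Outlet amounts (n = n₀ + Σ ν·ξ):
  C: 69.9 − 1(22.16) − 1(18.03) = 29.71
  E: 250 − 3(22.16) − 1(18.03) = 165.5
  F: 0 + 1(22.16) = 22.16
  D: 0 + 2(18.03) = 36.07
  A: 0 + 2(18.03) = 36.07

36.1 mol/min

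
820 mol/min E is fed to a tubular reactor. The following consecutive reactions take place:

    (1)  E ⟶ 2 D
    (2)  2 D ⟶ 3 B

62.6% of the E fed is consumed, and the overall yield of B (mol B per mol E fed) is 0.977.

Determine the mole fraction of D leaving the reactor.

Conversion of E: E consumed = 1ξ₁ = 0.626 × 820 → ξ₁ = 513.3 mol/min.
Yield of B: 3ξ₂ / 820 = 0.977 → ξ₂ = 267 mol/min.
Outlet amounts (n = n₀ + Σ ν·ξ):
  E: 820 − 1(513.3) = 306.7
  D: 0 + 2(513.3) − 2(267) = 492.5
  B: 0 + 3(267) = 801.1
Total out = 1600 mol/min; y_D = 492.5 / 1600 = 0.3078.

0.308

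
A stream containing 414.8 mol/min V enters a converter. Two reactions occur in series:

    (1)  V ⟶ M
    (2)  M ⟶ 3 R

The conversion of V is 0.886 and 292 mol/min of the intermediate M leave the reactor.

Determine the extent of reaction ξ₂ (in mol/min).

Conversion of V: V consumed = 1ξ₁ = 0.886 × 414.8 → ξ₁ = 367.5 mol/min.
M balance: n_M = 0 + 1ξ₁ − 1ξ₂ = 292 → ξ₂ = (1·367.5 − 292)/1 = 75.51 mol/min.
Outlet amounts (n = n₀ + Σ ν·ξ):
  V: 414.8 − 1(367.5) = 47.29
  M: 0 + 1(367.5) − 1(75.51) = 292
  R: 0 + 3(75.51) = 226.5

ξ₂ = 75.5 mol/min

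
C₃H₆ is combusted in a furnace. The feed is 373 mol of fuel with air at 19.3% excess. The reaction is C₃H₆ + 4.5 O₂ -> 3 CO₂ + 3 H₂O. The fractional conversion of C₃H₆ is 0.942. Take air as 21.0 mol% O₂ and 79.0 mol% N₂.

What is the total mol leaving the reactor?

Stoichiometric O₂ = 4.5 × 373 = 1678 mol; O₂ fed = 1678 × 1.193 = 2002 mol.
N₂ fed = 2002 × 79/21 = 7533 mol.
Fuel reacted = 0.942 × 373 → ξ = 351.4 mol.
Outlet (n = n₀ + ν ξ):
  C₃H₆: 373 − 1(351.4) = 21.63
  O₂: 2002 − 4.5(351.4) = 421.3
  N₂: 7533 (inert)
  CO₂: 0 + 3(351.4) = 1054
  H₂O: 0 + 3(351.4) = 1054
Total out = 21.63 + 421.3 + 7533 + 1054 + 1054 = 10080 mol.

10100 mol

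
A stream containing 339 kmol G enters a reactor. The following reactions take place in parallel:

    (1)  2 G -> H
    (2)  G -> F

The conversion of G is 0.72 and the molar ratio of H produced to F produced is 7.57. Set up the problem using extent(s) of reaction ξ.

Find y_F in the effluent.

Conversion of G: G consumed = 0.72 × 339 = 244.1 kmol = 2ξ₁ + 1ξ₂.
Selectivity: 1ξ₁ / (1ξ₂) = 7.57 → ξ₁ = 7.57 ξ₂.
Substitute: (2·7.57 + 1) ξ₂ = 244.1 → ξ₂ = 15.12 kmol, ξ₁ = 114.5 kmol.
Outlet amounts (n = n₀ + Σ ν·ξ):
  G: 339 − 2(114.5) − 1(15.12) = 94.92
  H: 0 + 1(114.5) = 114.5
  F: 0 + 1(15.12) = 15.12
Total out = 224.5 kmol; y_F = 15.12 / 224.5 = 0.06736.

0.0674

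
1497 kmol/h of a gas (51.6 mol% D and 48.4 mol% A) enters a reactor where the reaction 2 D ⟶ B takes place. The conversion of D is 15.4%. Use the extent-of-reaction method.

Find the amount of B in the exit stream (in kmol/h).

59.5 kmol/h

D reacted = 0.154 × 772.5 = 119 kmol/h; ν_D = −2, so ξ = 119/2 = 59.48 kmol/h.
Outlet amounts (n = n₀ + ν ξ):
  D: 772.5 − 2(59.48) = 653.5
  B: 0 + 1(59.48) = 59.48
  A: 724.5 (inert)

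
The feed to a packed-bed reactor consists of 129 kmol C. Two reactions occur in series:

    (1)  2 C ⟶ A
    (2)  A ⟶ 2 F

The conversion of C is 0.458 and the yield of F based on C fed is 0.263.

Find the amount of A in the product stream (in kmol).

Conversion of C: C consumed = 2ξ₁ = 0.458 × 129 → ξ₁ = 29.54 kmol.
Yield of F: 2ξ₂ / 129 = 0.263 → ξ₂ = 16.96 kmol.
Outlet amounts (n = n₀ + Σ ν·ξ):
  C: 129 − 2(29.54) = 69.92
  A: 0 + 1(29.54) − 1(16.96) = 12.58
  F: 0 + 2(16.96) = 33.93

12.6 kmol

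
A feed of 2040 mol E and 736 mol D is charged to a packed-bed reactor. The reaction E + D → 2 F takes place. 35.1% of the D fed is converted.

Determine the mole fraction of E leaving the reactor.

D reacted = 0.351 × 736 = 258.3 mol; ν_D = −1, so ξ = 258.3/1 = 258.3 mol.
Outlet amounts (n = n₀ + ν ξ):
  E: 2040 − 1(258.3) = 1782
  D: 736 − 1(258.3) = 477.7
  F: 0 + 2(258.3) = 516.7
Total out = 2776 mol; y_E = 1782 / 2776 = 0.6418.

0.642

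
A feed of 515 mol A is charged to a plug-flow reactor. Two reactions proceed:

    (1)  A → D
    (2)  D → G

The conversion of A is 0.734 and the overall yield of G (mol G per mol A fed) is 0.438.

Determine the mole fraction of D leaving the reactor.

Conversion of A: A consumed = 1ξ₁ = 0.734 × 515 → ξ₁ = 378 mol.
Yield of G: 1ξ₂ / 515 = 0.438 → ξ₂ = 225.6 mol.
Outlet amounts (n = n₀ + Σ ν·ξ):
  A: 515 − 1(378) = 137
  D: 0 + 1(378) − 1(225.6) = 152.4
  G: 0 + 1(225.6) = 225.6
Total out = 515 mol; y_D = 152.4 / 515 = 0.296.

0.296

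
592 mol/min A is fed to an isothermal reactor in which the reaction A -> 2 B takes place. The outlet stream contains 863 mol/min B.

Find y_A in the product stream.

For B: n = n₀ + 2ξ → 863 = 0 + 2ξ, giving ξ = 431.5 mol/min.
Outlet amounts (n = n₀ + ν ξ):
  A: 592 − 1(431.5) = 160.5
  B: 0 + 2(431.5) = 863
Total out = 1024 mol/min; y_A = 160.5 / 1024 = 0.1568.

0.157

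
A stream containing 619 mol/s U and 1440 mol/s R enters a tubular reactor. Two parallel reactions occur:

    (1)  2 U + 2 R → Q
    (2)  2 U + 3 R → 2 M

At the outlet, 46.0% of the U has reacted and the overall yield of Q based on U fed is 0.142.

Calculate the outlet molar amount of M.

109 mol/s

Yield of Q: 1ξ₁ / 619 = 0.142 → ξ₁ = 87.9 mol/s.
Conversion of U: 2ξ₁ + 2ξ₂ = 0.46 × 619 = 284.7 → ξ₂ = 54.47 mol/s.
Outlet amounts (n = n₀ + Σ ν·ξ):
  U: 619 − 2(87.9) − 2(54.47) = 334.3
  R: 1440 − 2(87.9) − 3(54.47) = 1101
  Q: 0 + 1(87.9) = 87.9
  M: 0 + 2(54.47) = 108.9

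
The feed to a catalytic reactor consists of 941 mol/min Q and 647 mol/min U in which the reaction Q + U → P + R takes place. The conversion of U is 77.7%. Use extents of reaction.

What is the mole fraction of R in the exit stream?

U reacted = 0.777 × 647 = 502.7 mol/min; ν_U = −1, so ξ = 502.7/1 = 502.7 mol/min.
Outlet amounts (n = n₀ + ν ξ):
  Q: 941 − 1(502.7) = 438.3
  U: 647 − 1(502.7) = 144.3
  P: 0 + 1(502.7) = 502.7
  R: 0 + 1(502.7) = 502.7
Total out = 1588 mol/min; y_R = 502.7 / 1588 = 0.3166.

0.317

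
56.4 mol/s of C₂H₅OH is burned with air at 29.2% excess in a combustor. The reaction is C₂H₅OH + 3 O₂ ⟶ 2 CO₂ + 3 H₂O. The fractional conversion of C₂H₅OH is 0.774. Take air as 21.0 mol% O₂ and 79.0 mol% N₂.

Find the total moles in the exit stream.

1140 mol/s

Stoichiometric O₂ = 3 × 56.4 = 169.2 mol/s; O₂ fed = 169.2 × 1.292 = 218.6 mol/s.
N₂ fed = 218.6 × 79/21 = 822.4 mol/s.
Fuel reacted = 0.774 × 56.4 → ξ = 43.65 mol/s.
Outlet (n = n₀ + ν ξ):
  C₂H₅OH: 56.4 − 1(43.65) = 12.75
  O₂: 218.6 − 3(43.65) = 87.65
  N₂: 822.4 (inert)
  CO₂: 0 + 2(43.65) = 87.31
  H₂O: 0 + 3(43.65) = 131
Total out = 12.75 + 87.65 + 822.4 + 87.31 + 131 = 1141 mol/s.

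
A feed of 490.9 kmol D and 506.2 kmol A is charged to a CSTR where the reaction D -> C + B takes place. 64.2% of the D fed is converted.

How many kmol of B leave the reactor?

315 kmol

D reacted = 0.642 × 490.9 = 315.2 kmol; ν_D = −1, so ξ = 315.2/1 = 315.2 kmol.
Outlet amounts (n = n₀ + ν ξ):
  D: 490.9 − 1(315.2) = 175.7
  C: 0 + 1(315.2) = 315.2
  B: 0 + 1(315.2) = 315.2
  A: 506.2 (inert)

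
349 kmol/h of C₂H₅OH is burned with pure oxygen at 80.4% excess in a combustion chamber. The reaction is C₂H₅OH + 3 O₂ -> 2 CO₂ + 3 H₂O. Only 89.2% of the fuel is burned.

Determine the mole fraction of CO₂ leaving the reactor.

0.244

Stoichiometric O₂ = 3 × 349 = 1047 kmol/h; O₂ fed = 1047 × 1.804 = 1889 kmol/h.
Fuel reacted = 0.892 × 349 → ξ = 311.3 kmol/h.
Outlet (n = n₀ + ν ξ):
  C₂H₅OH: 349 − 1(311.3) = 37.69
  O₂: 1889 − 3(311.3) = 954.9
  CO₂: 0 + 2(311.3) = 622.6
  H₂O: 0 + 3(311.3) = 933.9
Total out = 2549 kmol/h; y_CO₂ = 622.6 / 2549 = 0.2442.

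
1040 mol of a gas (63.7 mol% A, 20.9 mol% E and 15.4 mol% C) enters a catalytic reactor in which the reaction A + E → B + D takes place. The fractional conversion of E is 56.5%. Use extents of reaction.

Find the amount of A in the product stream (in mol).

E reacted = 0.565 × 217.4 = 122.8 mol; ν_E = −1, so ξ = 122.8/1 = 122.8 mol.
Outlet amounts (n = n₀ + ν ξ):
  A: 662.5 − 1(122.8) = 539.7
  E: 217.4 − 1(122.8) = 94.55
  B: 0 + 1(122.8) = 122.8
  D: 0 + 1(122.8) = 122.8
  C: 160.2 (inert)

540 mol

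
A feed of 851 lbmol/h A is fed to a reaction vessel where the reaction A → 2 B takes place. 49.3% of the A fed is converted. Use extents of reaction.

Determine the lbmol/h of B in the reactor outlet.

839 lbmol/h

A reacted = 0.493 × 851 = 419.5 lbmol/h; ν_A = −1, so ξ = 419.5/1 = 419.5 lbmol/h.
Outlet amounts (n = n₀ + ν ξ):
  A: 851 − 1(419.5) = 431.5
  B: 0 + 2(419.5) = 839.1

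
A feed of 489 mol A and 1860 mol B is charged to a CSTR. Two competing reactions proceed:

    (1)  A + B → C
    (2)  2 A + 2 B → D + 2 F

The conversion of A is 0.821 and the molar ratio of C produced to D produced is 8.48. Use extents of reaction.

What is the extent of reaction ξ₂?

Conversion of A: A consumed = 0.821 × 489 = 401.5 mol = 1ξ₁ + 2ξ₂.
Selectivity: 1ξ₁ / (1ξ₂) = 8.48 → ξ₁ = 8.48 ξ₂.
Substitute: (1·8.48 + 2) ξ₂ = 401.5 → ξ₂ = 38.31 mol, ξ₁ = 324.9 mol.
Outlet amounts (n = n₀ + Σ ν·ξ):
  A: 489 − 1(324.9) − 2(38.31) = 87.53
  B: 1860 − 1(324.9) − 2(38.31) = 1459
  C: 0 + 1(324.9) = 324.9
  D: 0 + 1(38.31) = 38.31
  F: 0 + 2(38.31) = 76.62

ξ₂ = 38.3 mol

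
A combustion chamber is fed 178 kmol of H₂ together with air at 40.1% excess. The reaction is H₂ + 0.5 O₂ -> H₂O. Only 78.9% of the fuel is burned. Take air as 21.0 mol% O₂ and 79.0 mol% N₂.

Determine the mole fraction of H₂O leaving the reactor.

0.2

Stoichiometric O₂ = 0.5 × 178 = 89 kmol; O₂ fed = 89 × 1.401 = 124.7 kmol.
N₂ fed = 124.7 × 79/21 = 469.1 kmol.
Fuel reacted = 0.789 × 178 → ξ = 140.4 kmol.
Outlet (n = n₀ + ν ξ):
  H₂: 178 − 1(140.4) = 37.56
  O₂: 124.7 − 0.5(140.4) = 54.47
  N₂: 469.1 (inert)
  H₂O: 0 + 1(140.4) = 140.4
Total out = 701.5 kmol; y_H₂O = 140.4 / 701.5 = 0.2002.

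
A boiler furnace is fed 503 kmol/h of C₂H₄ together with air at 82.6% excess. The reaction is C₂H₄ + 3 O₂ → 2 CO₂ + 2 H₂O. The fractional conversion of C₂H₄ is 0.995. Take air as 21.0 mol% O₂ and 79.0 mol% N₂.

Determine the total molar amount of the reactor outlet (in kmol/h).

13600 kmol/h

Stoichiometric O₂ = 3 × 503 = 1509 kmol/h; O₂ fed = 1509 × 1.826 = 2755 kmol/h.
N₂ fed = 2755 × 79/21 = 10370 kmol/h.
Fuel reacted = 0.995 × 503 → ξ = 500.5 kmol/h.
Outlet (n = n₀ + ν ξ):
  C₂H₄: 503 − 1(500.5) = 2.515
  O₂: 2755 − 3(500.5) = 1254
  N₂: 10370 (inert)
  CO₂: 0 + 2(500.5) = 1001
  H₂O: 0 + 2(500.5) = 1001
Total out = 2.515 + 1254 + 10370 + 1001 + 1001 = 13620 kmol/h.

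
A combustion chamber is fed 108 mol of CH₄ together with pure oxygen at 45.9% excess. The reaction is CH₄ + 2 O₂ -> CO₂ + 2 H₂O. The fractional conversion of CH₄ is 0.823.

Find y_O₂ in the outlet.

Stoichiometric O₂ = 2 × 108 = 216 mol; O₂ fed = 216 × 1.459 = 315.1 mol.
Fuel reacted = 0.823 × 108 → ξ = 88.88 mol.
Outlet (n = n₀ + ν ξ):
  CH₄: 108 − 1(88.88) = 19.12
  O₂: 315.1 − 2(88.88) = 137.4
  CO₂: 0 + 1(88.88) = 88.88
  H₂O: 0 + 2(88.88) = 177.8
Total out = 423.1 mol; y_O₂ = 137.4 / 423.1 = 0.3247.

0.325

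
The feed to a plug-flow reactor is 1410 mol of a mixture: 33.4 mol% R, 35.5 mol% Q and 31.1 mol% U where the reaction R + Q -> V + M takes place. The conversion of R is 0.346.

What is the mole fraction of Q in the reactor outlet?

R reacted = 0.346 × 470.9 = 162.9 mol; ν_R = −1, so ξ = 162.9/1 = 162.9 mol.
Outlet amounts (n = n₀ + ν ξ):
  R: 470.9 − 1(162.9) = 308
  Q: 500.6 − 1(162.9) = 337.6
  V: 0 + 1(162.9) = 162.9
  M: 0 + 1(162.9) = 162.9
  U: 438.5 (inert)
Total out = 1410 mol; y_Q = 337.6 / 1410 = 0.2394.

0.239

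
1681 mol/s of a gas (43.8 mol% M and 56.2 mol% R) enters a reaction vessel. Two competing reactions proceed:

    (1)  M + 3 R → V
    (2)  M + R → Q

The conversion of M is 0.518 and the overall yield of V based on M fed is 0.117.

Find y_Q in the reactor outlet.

Yield of V: 1ξ₁ / 736.3 = 0.117 → ξ₁ = 86.14 mol/s.
Conversion of M: 1ξ₁ + 1ξ₂ = 0.518 × 736.3 = 381.4 → ξ₂ = 295.2 mol/s.
Outlet amounts (n = n₀ + Σ ν·ξ):
  M: 736.3 − 1(86.14) − 1(295.2) = 354.9
  R: 944.7 − 3(86.14) − 1(295.2) = 391
  V: 0 + 1(86.14) = 86.14
  Q: 0 + 1(295.2) = 295.2
Total out = 1127 mol/s; y_Q = 295.2 / 1127 = 0.2619.

0.262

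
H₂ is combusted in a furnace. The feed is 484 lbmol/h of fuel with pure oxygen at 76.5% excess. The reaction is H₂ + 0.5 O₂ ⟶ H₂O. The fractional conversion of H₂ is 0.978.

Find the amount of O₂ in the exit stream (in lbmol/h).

Stoichiometric O₂ = 0.5 × 484 = 242 lbmol/h; O₂ fed = 242 × 1.765 = 427.1 lbmol/h.
Fuel reacted = 0.978 × 484 → ξ = 473.4 lbmol/h.
Outlet (n = n₀ + ν ξ):
  H₂: 484 − 1(473.4) = 10.65
  O₂: 427.1 − 0.5(473.4) = 190.5
  H₂O: 0 + 1(473.4) = 473.4

190 lbmol/h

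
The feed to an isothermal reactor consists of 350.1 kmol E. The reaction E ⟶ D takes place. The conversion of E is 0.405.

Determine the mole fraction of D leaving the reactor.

0.405

E reacted = 0.405 × 350.1 = 141.8 kmol; ν_E = −1, so ξ = 141.8/1 = 141.8 kmol.
Outlet amounts (n = n₀ + ν ξ):
  E: 350.1 − 1(141.8) = 208.3
  D: 0 + 1(141.8) = 141.8
Total out = 350.1 kmol; y_D = 141.8 / 350.1 = 0.405.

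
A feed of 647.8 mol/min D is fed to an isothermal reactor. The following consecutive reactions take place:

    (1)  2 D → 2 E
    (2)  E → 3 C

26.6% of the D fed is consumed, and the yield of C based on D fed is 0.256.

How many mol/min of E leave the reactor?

Conversion of D: D consumed = 2ξ₁ = 0.266 × 647.8 → ξ₁ = 86.16 mol/min.
Yield of C: 3ξ₂ / 647.8 = 0.256 → ξ₂ = 55.28 mol/min.
Outlet amounts (n = n₀ + Σ ν·ξ):
  D: 647.8 − 2(86.16) = 475.5
  E: 0 + 2(86.16) − 1(55.28) = 117
  C: 0 + 3(55.28) = 165.8

117 mol/min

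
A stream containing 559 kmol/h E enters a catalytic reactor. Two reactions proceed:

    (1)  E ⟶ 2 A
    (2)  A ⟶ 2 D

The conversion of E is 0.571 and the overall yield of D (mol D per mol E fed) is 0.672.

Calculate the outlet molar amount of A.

451 kmol/h

Conversion of E: E consumed = 1ξ₁ = 0.571 × 559 → ξ₁ = 319.2 kmol/h.
Yield of D: 2ξ₂ / 559 = 0.672 → ξ₂ = 187.8 kmol/h.
Outlet amounts (n = n₀ + Σ ν·ξ):
  E: 559 − 1(319.2) = 239.8
  A: 0 + 2(319.2) − 1(187.8) = 450.6
  D: 0 + 2(187.8) = 375.6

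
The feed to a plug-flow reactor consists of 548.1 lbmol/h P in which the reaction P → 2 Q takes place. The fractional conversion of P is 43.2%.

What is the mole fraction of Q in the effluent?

P reacted = 0.432 × 548.1 = 236.8 lbmol/h; ν_P = −1, so ξ = 236.8/1 = 236.8 lbmol/h.
Outlet amounts (n = n₀ + ν ξ):
  P: 548.1 − 1(236.8) = 311.3
  Q: 0 + 2(236.8) = 473.6
Total out = 784.9 lbmol/h; y_Q = 473.6 / 784.9 = 0.6034.

0.603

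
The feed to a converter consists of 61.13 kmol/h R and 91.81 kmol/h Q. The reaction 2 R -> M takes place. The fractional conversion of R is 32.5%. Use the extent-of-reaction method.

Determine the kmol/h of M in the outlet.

R reacted = 0.325 × 61.13 = 19.87 kmol/h; ν_R = −2, so ξ = 19.87/2 = 9.934 kmol/h.
Outlet amounts (n = n₀ + ν ξ):
  R: 61.13 − 2(9.934) = 41.26
  M: 0 + 1(9.934) = 9.934
  Q: 91.81 (inert)

9.93 kmol/h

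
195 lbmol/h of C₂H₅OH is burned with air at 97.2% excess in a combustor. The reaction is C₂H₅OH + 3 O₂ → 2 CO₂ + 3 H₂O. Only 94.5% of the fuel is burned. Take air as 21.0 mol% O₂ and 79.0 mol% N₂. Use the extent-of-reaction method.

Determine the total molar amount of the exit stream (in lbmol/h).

Stoichiometric O₂ = 3 × 195 = 585 lbmol/h; O₂ fed = 585 × 1.972 = 1154 lbmol/h.
N₂ fed = 1154 × 79/21 = 4340 lbmol/h.
Fuel reacted = 0.945 × 195 → ξ = 184.3 lbmol/h.
Outlet (n = n₀ + ν ξ):
  C₂H₅OH: 195 − 1(184.3) = 10.73
  O₂: 1154 − 3(184.3) = 600.8
  N₂: 4340 (inert)
  CO₂: 0 + 2(184.3) = 368.5
  H₂O: 0 + 3(184.3) = 552.8
Total out = 10.73 + 600.8 + 4340 + 368.5 + 552.8 = 5873 lbmol/h.

5870 lbmol/h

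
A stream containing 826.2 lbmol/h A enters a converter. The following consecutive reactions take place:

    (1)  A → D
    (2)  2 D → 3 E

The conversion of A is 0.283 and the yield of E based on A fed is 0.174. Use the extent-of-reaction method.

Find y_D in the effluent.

Conversion of A: A consumed = 1ξ₁ = 0.283 × 826.2 → ξ₁ = 233.8 lbmol/h.
Yield of E: 3ξ₂ / 826.2 = 0.174 → ξ₂ = 47.92 lbmol/h.
Outlet amounts (n = n₀ + Σ ν·ξ):
  A: 826.2 − 1(233.8) = 592.4
  D: 0 + 1(233.8) − 2(47.92) = 138
  E: 0 + 3(47.92) = 143.8
Total out = 874.1 lbmol/h; y_D = 138 / 874.1 = 0.1578.

0.158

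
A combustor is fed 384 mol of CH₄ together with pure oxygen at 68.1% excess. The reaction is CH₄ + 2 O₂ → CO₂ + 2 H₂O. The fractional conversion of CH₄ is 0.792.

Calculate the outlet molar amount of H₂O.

608 mol

Stoichiometric O₂ = 2 × 384 = 768 mol; O₂ fed = 768 × 1.681 = 1291 mol.
Fuel reacted = 0.792 × 384 → ξ = 304.1 mol.
Outlet (n = n₀ + ν ξ):
  CH₄: 384 − 1(304.1) = 79.87
  O₂: 1291 − 2(304.1) = 682.8
  CO₂: 0 + 1(304.1) = 304.1
  H₂O: 0 + 2(304.1) = 608.3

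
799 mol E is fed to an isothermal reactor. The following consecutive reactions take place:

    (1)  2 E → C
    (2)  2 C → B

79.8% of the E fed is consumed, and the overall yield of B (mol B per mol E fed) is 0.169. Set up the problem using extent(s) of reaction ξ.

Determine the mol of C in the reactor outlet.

Conversion of E: E consumed = 2ξ₁ = 0.798 × 799 → ξ₁ = 318.8 mol.
Yield of B: 1ξ₂ / 799 = 0.169 → ξ₂ = 135 mol.
Outlet amounts (n = n₀ + Σ ν·ξ):
  E: 799 − 2(318.8) = 161.4
  C: 0 + 1(318.8) − 2(135) = 48.74
  B: 0 + 1(135) = 135

48.7 mol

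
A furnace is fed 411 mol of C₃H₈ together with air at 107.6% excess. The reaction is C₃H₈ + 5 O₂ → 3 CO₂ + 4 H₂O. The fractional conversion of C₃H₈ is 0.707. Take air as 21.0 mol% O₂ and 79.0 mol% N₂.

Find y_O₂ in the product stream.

Stoichiometric O₂ = 5 × 411 = 2055 mol; O₂ fed = 2055 × 2.076 = 4266 mol.
N₂ fed = 4266 × 79/21 = 16050 mol.
Fuel reacted = 0.707 × 411 → ξ = 290.6 mol.
Outlet (n = n₀ + ν ξ):
  C₃H₈: 411 − 1(290.6) = 120.4
  O₂: 4266 − 5(290.6) = 2813
  N₂: 16050 (inert)
  CO₂: 0 + 3(290.6) = 871.7
  H₂O: 0 + 4(290.6) = 1162
Total out = 21020 mol; y_O₂ = 2813 / 21020 = 0.1339.

0.134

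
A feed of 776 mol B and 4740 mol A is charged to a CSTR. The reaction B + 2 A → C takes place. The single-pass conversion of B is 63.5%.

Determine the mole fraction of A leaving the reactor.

B reacted = 0.635 × 776 = 492.8 mol; ν_B = −1, so ξ = 492.8/1 = 492.8 mol.
Outlet amounts (n = n₀ + ν ξ):
  B: 776 − 1(492.8) = 283.2
  A: 4740 − 2(492.8) = 3754
  C: 0 + 1(492.8) = 492.8
Total out = 4530 mol; y_A = 3754 / 4530 = 0.8287.

0.829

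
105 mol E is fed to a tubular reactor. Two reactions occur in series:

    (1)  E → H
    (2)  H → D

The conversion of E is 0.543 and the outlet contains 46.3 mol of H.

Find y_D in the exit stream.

Conversion of E: E consumed = 1ξ₁ = 0.543 × 105 → ξ₁ = 57.02 mol.
H balance: n_H = 0 + 1ξ₁ − 1ξ₂ = 46.3 → ξ₂ = (1·57.02 − 46.3)/1 = 10.72 mol.
Outlet amounts (n = n₀ + Σ ν·ξ):
  E: 105 − 1(57.02) = 47.98
  H: 0 + 1(57.02) − 1(10.72) = 46.3
  D: 0 + 1(10.72) = 10.72
Total out = 105 mol; y_D = 10.72 / 105 = 0.102.

0.102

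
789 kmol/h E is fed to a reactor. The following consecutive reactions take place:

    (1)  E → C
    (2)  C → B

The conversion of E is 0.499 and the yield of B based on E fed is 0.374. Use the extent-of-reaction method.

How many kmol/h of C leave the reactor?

98.6 kmol/h

Conversion of E: E consumed = 1ξ₁ = 0.499 × 789 → ξ₁ = 393.7 kmol/h.
Yield of B: 1ξ₂ / 789 = 0.374 → ξ₂ = 295.1 kmol/h.
Outlet amounts (n = n₀ + Σ ν·ξ):
  E: 789 − 1(393.7) = 395.3
  C: 0 + 1(393.7) − 1(295.1) = 98.62
  B: 0 + 1(295.1) = 295.1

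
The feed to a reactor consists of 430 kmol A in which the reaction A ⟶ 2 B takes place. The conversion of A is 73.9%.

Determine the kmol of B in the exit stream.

A reacted = 0.739 × 430 = 317.8 kmol; ν_A = −1, so ξ = 317.8/1 = 317.8 kmol.
Outlet amounts (n = n₀ + ν ξ):
  A: 430 − 1(317.8) = 112.2
  B: 0 + 2(317.8) = 635.5

636 kmol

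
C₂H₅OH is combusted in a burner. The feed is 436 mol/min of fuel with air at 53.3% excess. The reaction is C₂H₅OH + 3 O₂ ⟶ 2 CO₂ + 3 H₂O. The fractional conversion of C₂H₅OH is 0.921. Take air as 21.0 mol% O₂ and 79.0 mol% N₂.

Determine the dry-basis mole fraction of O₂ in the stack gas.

Stoichiometric O₂ = 3 × 436 = 1308 mol/min; O₂ fed = 1308 × 1.533 = 2005 mol/min.
N₂ fed = 2005 × 79/21 = 7543 mol/min.
Fuel reacted = 0.921 × 436 → ξ = 401.6 mol/min.
Outlet (n = n₀ + ν ξ):
  C₂H₅OH: 436 − 1(401.6) = 34.44
  O₂: 2005 − 3(401.6) = 800.5
  N₂: 7543 (inert)
  CO₂: 0 + 2(401.6) = 803.1
  H₂O: 0 + 3(401.6) = 1205
Dry total = 9181 mol/min; y_O₂ (dry) = 800.5 / 9181 = 0.08719.

0.0872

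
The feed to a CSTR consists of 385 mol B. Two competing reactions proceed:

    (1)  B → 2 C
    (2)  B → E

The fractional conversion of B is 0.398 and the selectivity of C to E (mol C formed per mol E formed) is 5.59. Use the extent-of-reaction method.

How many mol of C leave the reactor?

226 mol

Conversion of B: B consumed = 0.398 × 385 = 153.2 mol = 1ξ₁ + 1ξ₂.
Selectivity: 2ξ₁ / (1ξ₂) = 5.59 → ξ₁ = 2.795 ξ₂.
Substitute: (1·2.795 + 1) ξ₂ = 153.2 → ξ₂ = 40.38 mol, ξ₁ = 112.9 mol.
Outlet amounts (n = n₀ + Σ ν·ξ):
  B: 385 − 1(112.9) − 1(40.38) = 231.8
  C: 0 + 2(112.9) = 225.7
  E: 0 + 1(40.38) = 40.38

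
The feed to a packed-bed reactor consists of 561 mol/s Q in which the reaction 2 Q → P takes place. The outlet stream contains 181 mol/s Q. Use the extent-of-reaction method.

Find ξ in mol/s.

For Q: n = n₀ − 2ξ → 181 = 561 − 2ξ, giving ξ = 190 mol/s.
Outlet amounts (n = n₀ + ν ξ):
  Q: 561 − 2(190) = 181
  P: 0 + 1(190) = 190

ξ = 190 mol/s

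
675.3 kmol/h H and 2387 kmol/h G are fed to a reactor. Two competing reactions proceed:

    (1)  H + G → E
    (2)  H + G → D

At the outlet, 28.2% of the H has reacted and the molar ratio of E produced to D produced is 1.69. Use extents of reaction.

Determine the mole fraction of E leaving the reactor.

Conversion of H: H consumed = 0.282 × 675.3 = 190.4 kmol/h = 1ξ₁ + 1ξ₂.
Selectivity: 1ξ₁ / (1ξ₂) = 1.69 → ξ₁ = 1.69 ξ₂.
Substitute: (1·1.69 + 1) ξ₂ = 190.4 → ξ₂ = 70.79 kmol/h, ξ₁ = 119.6 kmol/h.
Outlet amounts (n = n₀ + Σ ν·ξ):
  H: 675.3 − 1(119.6) − 1(70.79) = 484.9
  G: 2387 − 1(119.6) − 1(70.79) = 2197
  E: 0 + 1(119.6) = 119.6
  D: 0 + 1(70.79) = 70.79
Total out = 2872 kmol/h; y_E = 119.6 / 2872 = 0.04166.

0.0417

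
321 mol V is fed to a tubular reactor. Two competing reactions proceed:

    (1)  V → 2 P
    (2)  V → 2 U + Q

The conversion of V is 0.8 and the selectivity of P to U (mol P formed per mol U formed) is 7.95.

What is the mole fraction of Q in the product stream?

0.0473

Conversion of V: V consumed = 0.8 × 321 = 256.8 mol = 1ξ₁ + 1ξ₂.
Selectivity: 2ξ₁ / (2ξ₂) = 7.95 → ξ₁ = 7.95 ξ₂.
Substitute: (1·7.95 + 1) ξ₂ = 256.8 → ξ₂ = 28.69 mol, ξ₁ = 228.1 mol.
Outlet amounts (n = n₀ + Σ ν·ξ):
  V: 321 − 1(228.1) − 1(28.69) = 64.2
  P: 0 + 2(228.1) = 456.2
  U: 0 + 2(28.69) = 57.39
  Q: 0 + 1(28.69) = 28.69
Total out = 606.5 mol; y_Q = 28.69 / 606.5 = 0.04731.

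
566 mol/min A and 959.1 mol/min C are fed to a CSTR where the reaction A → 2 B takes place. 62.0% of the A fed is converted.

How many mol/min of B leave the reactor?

A reacted = 0.62 × 566 = 350.9 mol/min; ν_A = −1, so ξ = 350.9/1 = 350.9 mol/min.
Outlet amounts (n = n₀ + ν ξ):
  A: 566 − 1(350.9) = 215.1
  B: 0 + 2(350.9) = 701.8
  C: 959.1 (inert)

702 mol/min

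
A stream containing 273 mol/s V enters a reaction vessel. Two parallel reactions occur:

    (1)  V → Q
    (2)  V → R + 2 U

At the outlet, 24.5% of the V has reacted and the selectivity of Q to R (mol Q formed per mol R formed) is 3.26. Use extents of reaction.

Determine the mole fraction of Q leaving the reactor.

Conversion of V: V consumed = 0.245 × 273 = 66.89 mol/s = 1ξ₁ + 1ξ₂.
Selectivity: 1ξ₁ / (1ξ₂) = 3.26 → ξ₁ = 3.26 ξ₂.
Substitute: (1·3.26 + 1) ξ₂ = 66.89 → ξ₂ = 15.7 mol/s, ξ₁ = 51.18 mol/s.
Outlet amounts (n = n₀ + Σ ν·ξ):
  V: 273 − 1(51.18) − 1(15.7) = 206.1
  Q: 0 + 1(51.18) = 51.18
  R: 0 + 1(15.7) = 15.7
  U: 0 + 2(15.7) = 31.4
Total out = 304.4 mol/s; y_Q = 51.18 / 304.4 = 0.1681.

0.168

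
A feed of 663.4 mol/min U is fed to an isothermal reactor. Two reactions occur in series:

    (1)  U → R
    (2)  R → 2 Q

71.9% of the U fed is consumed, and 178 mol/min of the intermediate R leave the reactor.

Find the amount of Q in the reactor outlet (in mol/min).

Conversion of U: U consumed = 1ξ₁ = 0.719 × 663.4 → ξ₁ = 477 mol/min.
R balance: n_R = 0 + 1ξ₁ − 1ξ₂ = 178 → ξ₂ = (1·477 − 178)/1 = 299 mol/min.
Outlet amounts (n = n₀ + Σ ν·ξ):
  U: 663.4 − 1(477) = 186.4
  R: 0 + 1(477) − 1(299) = 178
  Q: 0 + 2(299) = 598

598 mol/min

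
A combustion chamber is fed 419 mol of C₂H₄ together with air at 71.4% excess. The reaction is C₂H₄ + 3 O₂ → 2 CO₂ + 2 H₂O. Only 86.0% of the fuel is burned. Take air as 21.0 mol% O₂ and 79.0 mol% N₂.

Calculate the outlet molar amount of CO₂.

Stoichiometric O₂ = 3 × 419 = 1257 mol; O₂ fed = 1257 × 1.714 = 2154 mol.
N₂ fed = 2154 × 79/21 = 8105 mol.
Fuel reacted = 0.86 × 419 → ξ = 360.3 mol.
Outlet (n = n₀ + ν ξ):
  C₂H₄: 419 − 1(360.3) = 58.66
  O₂: 2154 − 3(360.3) = 1073
  N₂: 8105 (inert)
  CO₂: 0 + 2(360.3) = 720.7
  H₂O: 0 + 2(360.3) = 720.7

721 mol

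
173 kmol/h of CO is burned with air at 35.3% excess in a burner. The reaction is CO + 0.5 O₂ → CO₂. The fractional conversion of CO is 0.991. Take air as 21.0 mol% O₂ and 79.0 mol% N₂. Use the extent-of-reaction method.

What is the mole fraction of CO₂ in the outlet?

Stoichiometric O₂ = 0.5 × 173 = 86.5 kmol/h; O₂ fed = 86.5 × 1.353 = 117 kmol/h.
N₂ fed = 117 × 79/21 = 440.3 kmol/h.
Fuel reacted = 0.991 × 173 → ξ = 171.4 kmol/h.
Outlet (n = n₀ + ν ξ):
  CO: 173 − 1(171.4) = 1.557
  O₂: 117 − 0.5(171.4) = 31.31
  N₂: 440.3 (inert)
  CO₂: 0 + 1(171.4) = 171.4
Total out = 644.6 kmol/h; y_CO₂ = 171.4 / 644.6 = 0.266.

0.266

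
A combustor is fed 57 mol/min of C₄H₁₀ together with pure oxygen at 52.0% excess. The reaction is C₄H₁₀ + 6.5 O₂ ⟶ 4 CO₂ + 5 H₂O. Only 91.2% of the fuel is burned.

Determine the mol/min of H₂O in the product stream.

260 mol/min

Stoichiometric O₂ = 6.5 × 57 = 370.5 mol/min; O₂ fed = 370.5 × 1.520 = 563.2 mol/min.
Fuel reacted = 0.912 × 57 → ξ = 51.98 mol/min.
Outlet (n = n₀ + ν ξ):
  C₄H₁₀: 57 − 1(51.98) = 5.016
  O₂: 563.2 − 6.5(51.98) = 225.3
  CO₂: 0 + 4(51.98) = 207.9
  H₂O: 0 + 5(51.98) = 259.9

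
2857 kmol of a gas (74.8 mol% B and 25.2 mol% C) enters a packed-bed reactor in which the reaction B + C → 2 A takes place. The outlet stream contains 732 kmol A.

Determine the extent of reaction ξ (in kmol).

ξ = 366 kmol

For A: n = n₀ + 2ξ → 732 = 0 + 2ξ, giving ξ = 366 kmol.
Outlet amounts (n = n₀ + ν ξ):
  B: 2137 − 1(366) = 1771
  C: 720 − 1(366) = 354
  A: 0 + 2(366) = 732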